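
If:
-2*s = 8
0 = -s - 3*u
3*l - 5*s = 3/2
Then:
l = -37/6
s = -4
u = 4/3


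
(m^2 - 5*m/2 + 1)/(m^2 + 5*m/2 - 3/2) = (m - 2)/(m + 3)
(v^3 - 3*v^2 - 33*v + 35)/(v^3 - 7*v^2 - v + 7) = (v + 5)/(v + 1)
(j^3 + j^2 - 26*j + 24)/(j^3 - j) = (j^2 + 2*j - 24)/(j*(j + 1))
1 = 1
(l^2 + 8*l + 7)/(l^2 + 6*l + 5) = (l + 7)/(l + 5)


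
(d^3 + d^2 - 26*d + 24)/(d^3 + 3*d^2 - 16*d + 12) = (d - 4)/(d - 2)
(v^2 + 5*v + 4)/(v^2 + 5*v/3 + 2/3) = 3*(v + 4)/(3*v + 2)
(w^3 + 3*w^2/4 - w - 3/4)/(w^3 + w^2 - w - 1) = (w + 3/4)/(w + 1)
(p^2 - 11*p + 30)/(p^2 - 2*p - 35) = (-p^2 + 11*p - 30)/(-p^2 + 2*p + 35)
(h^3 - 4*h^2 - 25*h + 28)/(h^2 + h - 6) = (h^3 - 4*h^2 - 25*h + 28)/(h^2 + h - 6)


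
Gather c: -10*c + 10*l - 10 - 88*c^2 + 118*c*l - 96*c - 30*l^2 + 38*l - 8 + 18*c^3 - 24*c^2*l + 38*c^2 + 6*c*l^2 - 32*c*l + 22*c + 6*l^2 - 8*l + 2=18*c^3 + c^2*(-24*l - 50) + c*(6*l^2 + 86*l - 84) - 24*l^2 + 40*l - 16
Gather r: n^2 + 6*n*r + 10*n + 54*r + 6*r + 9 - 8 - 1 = n^2 + 10*n + r*(6*n + 60)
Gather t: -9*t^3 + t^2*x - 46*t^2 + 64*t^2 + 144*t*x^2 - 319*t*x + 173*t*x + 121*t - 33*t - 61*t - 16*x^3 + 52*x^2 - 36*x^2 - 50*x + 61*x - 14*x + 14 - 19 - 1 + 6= -9*t^3 + t^2*(x + 18) + t*(144*x^2 - 146*x + 27) - 16*x^3 + 16*x^2 - 3*x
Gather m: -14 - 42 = -56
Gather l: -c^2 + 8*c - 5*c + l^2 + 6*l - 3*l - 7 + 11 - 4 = -c^2 + 3*c + l^2 + 3*l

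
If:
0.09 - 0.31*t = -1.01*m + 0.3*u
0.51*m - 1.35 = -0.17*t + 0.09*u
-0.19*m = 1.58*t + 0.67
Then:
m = 8.49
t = -1.44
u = 30.37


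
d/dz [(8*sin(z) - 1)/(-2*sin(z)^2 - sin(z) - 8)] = (16*sin(z)^2 - 4*sin(z) - 65)*cos(z)/(sin(z) - cos(2*z) + 9)^2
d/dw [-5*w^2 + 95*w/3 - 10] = 95/3 - 10*w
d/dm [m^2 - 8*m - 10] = 2*m - 8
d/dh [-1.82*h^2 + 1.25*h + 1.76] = 1.25 - 3.64*h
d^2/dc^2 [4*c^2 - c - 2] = 8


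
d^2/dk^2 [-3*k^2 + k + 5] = -6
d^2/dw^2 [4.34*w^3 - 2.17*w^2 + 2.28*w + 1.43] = 26.04*w - 4.34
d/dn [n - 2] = 1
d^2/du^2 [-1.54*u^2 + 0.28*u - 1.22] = -3.08000000000000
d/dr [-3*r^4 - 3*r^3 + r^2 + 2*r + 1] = -12*r^3 - 9*r^2 + 2*r + 2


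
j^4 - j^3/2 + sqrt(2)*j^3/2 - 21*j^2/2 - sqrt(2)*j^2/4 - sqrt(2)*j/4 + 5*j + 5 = (j - 1)*(j + 1/2)*(j - 2*sqrt(2))*(j + 5*sqrt(2)/2)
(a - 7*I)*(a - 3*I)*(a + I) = a^3 - 9*I*a^2 - 11*a - 21*I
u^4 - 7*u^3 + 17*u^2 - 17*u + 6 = (u - 3)*(u - 2)*(u - 1)^2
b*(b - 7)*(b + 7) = b^3 - 49*b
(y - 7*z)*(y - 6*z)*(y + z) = y^3 - 12*y^2*z + 29*y*z^2 + 42*z^3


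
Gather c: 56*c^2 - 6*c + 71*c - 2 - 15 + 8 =56*c^2 + 65*c - 9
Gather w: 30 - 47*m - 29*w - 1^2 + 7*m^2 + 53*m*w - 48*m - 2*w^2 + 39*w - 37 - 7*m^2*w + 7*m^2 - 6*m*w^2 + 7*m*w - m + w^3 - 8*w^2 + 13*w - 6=14*m^2 - 96*m + w^3 + w^2*(-6*m - 10) + w*(-7*m^2 + 60*m + 23) - 14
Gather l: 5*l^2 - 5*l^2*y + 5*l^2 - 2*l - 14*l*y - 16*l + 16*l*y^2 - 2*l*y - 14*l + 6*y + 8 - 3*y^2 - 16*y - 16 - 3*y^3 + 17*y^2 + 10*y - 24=l^2*(10 - 5*y) + l*(16*y^2 - 16*y - 32) - 3*y^3 + 14*y^2 - 32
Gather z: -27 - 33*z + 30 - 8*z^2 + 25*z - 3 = -8*z^2 - 8*z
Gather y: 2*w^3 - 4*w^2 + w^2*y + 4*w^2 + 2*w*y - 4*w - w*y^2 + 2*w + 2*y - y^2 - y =2*w^3 - 2*w + y^2*(-w - 1) + y*(w^2 + 2*w + 1)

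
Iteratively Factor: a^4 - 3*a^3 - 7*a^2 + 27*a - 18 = (a + 3)*(a^3 - 6*a^2 + 11*a - 6) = (a - 2)*(a + 3)*(a^2 - 4*a + 3) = (a - 2)*(a - 1)*(a + 3)*(a - 3)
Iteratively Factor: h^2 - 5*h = (h)*(h - 5)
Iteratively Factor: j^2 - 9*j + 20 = (j - 5)*(j - 4)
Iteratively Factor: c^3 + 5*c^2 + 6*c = (c + 3)*(c^2 + 2*c) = c*(c + 3)*(c + 2)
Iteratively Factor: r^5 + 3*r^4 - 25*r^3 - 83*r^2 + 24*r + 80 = (r - 5)*(r^4 + 8*r^3 + 15*r^2 - 8*r - 16) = (r - 5)*(r + 4)*(r^3 + 4*r^2 - r - 4) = (r - 5)*(r - 1)*(r + 4)*(r^2 + 5*r + 4) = (r - 5)*(r - 1)*(r + 4)^2*(r + 1)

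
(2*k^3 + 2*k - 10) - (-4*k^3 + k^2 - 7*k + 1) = 6*k^3 - k^2 + 9*k - 11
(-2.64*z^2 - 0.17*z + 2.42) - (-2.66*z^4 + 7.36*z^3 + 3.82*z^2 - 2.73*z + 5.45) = 2.66*z^4 - 7.36*z^3 - 6.46*z^2 + 2.56*z - 3.03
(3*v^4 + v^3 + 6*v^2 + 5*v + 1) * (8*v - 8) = 24*v^5 - 16*v^4 + 40*v^3 - 8*v^2 - 32*v - 8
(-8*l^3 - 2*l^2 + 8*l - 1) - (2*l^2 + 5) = -8*l^3 - 4*l^2 + 8*l - 6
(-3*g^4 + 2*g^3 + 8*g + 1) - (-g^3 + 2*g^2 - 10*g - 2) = -3*g^4 + 3*g^3 - 2*g^2 + 18*g + 3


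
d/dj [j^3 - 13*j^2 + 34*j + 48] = 3*j^2 - 26*j + 34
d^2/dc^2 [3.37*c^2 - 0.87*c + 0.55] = 6.74000000000000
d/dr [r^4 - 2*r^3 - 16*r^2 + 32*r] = 4*r^3 - 6*r^2 - 32*r + 32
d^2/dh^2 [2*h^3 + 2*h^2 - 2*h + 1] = 12*h + 4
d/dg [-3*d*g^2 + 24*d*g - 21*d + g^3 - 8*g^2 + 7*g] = -6*d*g + 24*d + 3*g^2 - 16*g + 7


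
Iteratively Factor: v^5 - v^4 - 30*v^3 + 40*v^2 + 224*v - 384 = (v - 3)*(v^4 + 2*v^3 - 24*v^2 - 32*v + 128) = (v - 3)*(v + 4)*(v^3 - 2*v^2 - 16*v + 32) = (v - 3)*(v - 2)*(v + 4)*(v^2 - 16) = (v - 4)*(v - 3)*(v - 2)*(v + 4)*(v + 4)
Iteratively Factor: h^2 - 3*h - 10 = (h - 5)*(h + 2)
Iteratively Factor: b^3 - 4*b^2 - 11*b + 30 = (b + 3)*(b^2 - 7*b + 10) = (b - 5)*(b + 3)*(b - 2)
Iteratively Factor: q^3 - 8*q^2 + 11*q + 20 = (q - 5)*(q^2 - 3*q - 4) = (q - 5)*(q + 1)*(q - 4)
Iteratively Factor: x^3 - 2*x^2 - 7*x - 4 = (x - 4)*(x^2 + 2*x + 1) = (x - 4)*(x + 1)*(x + 1)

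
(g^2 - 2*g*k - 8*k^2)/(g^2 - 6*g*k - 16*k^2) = (g - 4*k)/(g - 8*k)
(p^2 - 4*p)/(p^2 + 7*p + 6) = p*(p - 4)/(p^2 + 7*p + 6)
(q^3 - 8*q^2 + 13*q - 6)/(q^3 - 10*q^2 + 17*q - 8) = (q - 6)/(q - 8)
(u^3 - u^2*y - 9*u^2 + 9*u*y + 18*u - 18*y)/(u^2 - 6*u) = u - y - 3 + 3*y/u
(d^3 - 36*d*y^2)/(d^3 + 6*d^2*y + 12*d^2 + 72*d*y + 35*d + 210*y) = d*(d - 6*y)/(d^2 + 12*d + 35)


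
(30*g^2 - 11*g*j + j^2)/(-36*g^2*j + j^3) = (-5*g + j)/(j*(6*g + j))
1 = 1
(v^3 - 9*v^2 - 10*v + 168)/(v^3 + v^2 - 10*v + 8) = (v^2 - 13*v + 42)/(v^2 - 3*v + 2)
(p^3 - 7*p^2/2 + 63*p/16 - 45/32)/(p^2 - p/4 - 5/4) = (8*p^2 - 18*p + 9)/(8*(p + 1))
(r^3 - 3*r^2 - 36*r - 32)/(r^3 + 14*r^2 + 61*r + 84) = (r^2 - 7*r - 8)/(r^2 + 10*r + 21)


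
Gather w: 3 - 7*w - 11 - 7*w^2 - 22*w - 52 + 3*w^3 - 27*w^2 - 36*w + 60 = 3*w^3 - 34*w^2 - 65*w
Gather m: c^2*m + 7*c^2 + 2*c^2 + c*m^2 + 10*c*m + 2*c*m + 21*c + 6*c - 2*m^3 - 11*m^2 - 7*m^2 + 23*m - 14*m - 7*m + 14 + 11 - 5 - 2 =9*c^2 + 27*c - 2*m^3 + m^2*(c - 18) + m*(c^2 + 12*c + 2) + 18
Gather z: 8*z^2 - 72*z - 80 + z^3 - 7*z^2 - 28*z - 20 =z^3 + z^2 - 100*z - 100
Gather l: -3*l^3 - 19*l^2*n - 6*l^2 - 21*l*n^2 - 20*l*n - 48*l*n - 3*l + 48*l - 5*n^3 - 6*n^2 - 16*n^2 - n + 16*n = -3*l^3 + l^2*(-19*n - 6) + l*(-21*n^2 - 68*n + 45) - 5*n^3 - 22*n^2 + 15*n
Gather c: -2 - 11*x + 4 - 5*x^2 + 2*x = -5*x^2 - 9*x + 2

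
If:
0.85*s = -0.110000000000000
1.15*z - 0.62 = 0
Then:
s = -0.13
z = 0.54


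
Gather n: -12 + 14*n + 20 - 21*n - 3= 5 - 7*n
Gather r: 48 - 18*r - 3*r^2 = -3*r^2 - 18*r + 48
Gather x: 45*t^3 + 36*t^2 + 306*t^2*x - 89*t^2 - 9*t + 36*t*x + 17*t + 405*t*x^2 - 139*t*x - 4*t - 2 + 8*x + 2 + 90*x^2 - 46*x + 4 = 45*t^3 - 53*t^2 + 4*t + x^2*(405*t + 90) + x*(306*t^2 - 103*t - 38) + 4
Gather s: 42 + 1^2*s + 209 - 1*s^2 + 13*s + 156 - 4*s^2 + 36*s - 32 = -5*s^2 + 50*s + 375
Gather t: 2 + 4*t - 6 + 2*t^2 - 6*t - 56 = 2*t^2 - 2*t - 60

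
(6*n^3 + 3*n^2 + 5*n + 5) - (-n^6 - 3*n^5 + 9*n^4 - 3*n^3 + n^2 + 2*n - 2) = n^6 + 3*n^5 - 9*n^4 + 9*n^3 + 2*n^2 + 3*n + 7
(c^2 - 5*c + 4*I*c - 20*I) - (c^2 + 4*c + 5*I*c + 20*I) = -9*c - I*c - 40*I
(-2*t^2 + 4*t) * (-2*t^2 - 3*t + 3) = 4*t^4 - 2*t^3 - 18*t^2 + 12*t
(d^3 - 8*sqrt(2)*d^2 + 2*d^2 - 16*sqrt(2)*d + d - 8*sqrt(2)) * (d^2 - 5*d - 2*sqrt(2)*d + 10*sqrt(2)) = d^5 - 10*sqrt(2)*d^4 - 3*d^4 + 23*d^3 + 30*sqrt(2)*d^3 - 101*d^2 + 90*sqrt(2)*d^2 - 288*d + 50*sqrt(2)*d - 160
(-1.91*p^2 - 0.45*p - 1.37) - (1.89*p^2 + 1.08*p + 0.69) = -3.8*p^2 - 1.53*p - 2.06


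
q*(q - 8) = q^2 - 8*q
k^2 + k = k*(k + 1)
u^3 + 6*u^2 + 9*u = u*(u + 3)^2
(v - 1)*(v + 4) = v^2 + 3*v - 4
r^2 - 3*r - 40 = (r - 8)*(r + 5)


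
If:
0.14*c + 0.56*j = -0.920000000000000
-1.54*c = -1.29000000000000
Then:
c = 0.84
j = -1.85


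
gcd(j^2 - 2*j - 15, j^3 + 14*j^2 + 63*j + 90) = j + 3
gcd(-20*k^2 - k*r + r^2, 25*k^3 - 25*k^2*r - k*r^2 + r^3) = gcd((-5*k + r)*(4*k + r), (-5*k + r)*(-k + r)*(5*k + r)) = -5*k + r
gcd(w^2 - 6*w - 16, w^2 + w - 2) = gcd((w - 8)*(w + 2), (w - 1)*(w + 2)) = w + 2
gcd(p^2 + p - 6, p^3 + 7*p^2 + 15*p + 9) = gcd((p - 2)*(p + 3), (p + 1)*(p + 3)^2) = p + 3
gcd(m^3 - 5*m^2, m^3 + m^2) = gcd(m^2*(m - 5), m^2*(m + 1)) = m^2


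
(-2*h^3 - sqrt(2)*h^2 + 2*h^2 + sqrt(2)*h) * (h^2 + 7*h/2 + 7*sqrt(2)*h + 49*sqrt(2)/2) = -2*h^5 - 15*sqrt(2)*h^4 - 5*h^4 - 75*sqrt(2)*h^3/2 - 7*h^3 - 35*h^2 + 105*sqrt(2)*h^2/2 + 49*h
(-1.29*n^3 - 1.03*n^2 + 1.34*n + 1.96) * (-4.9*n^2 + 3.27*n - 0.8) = 6.321*n^5 + 0.8287*n^4 - 8.9021*n^3 - 4.3982*n^2 + 5.3372*n - 1.568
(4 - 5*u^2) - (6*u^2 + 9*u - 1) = -11*u^2 - 9*u + 5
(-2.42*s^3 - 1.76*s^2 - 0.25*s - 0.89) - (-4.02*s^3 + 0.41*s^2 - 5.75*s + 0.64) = 1.6*s^3 - 2.17*s^2 + 5.5*s - 1.53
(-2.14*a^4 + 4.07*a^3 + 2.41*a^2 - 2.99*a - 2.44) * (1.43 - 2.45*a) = 5.243*a^5 - 13.0317*a^4 - 0.0844000000000005*a^3 + 10.7718*a^2 + 1.7023*a - 3.4892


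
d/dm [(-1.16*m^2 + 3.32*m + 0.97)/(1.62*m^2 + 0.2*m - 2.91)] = (-5.6104*m^2 + 3.6084*m - 9.8552)/(2.6244*m^4 + 0.648*m^3 - 9.3884*m^2 - 1.164*m + 8.4681)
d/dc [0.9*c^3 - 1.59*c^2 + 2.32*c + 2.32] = 2.7*c^2 - 3.18*c + 2.32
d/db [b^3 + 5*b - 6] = 3*b^2 + 5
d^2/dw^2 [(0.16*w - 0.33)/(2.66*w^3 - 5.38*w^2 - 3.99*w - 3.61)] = (6.792576*w^5 - 41.757744*w^4 + 88.21952*w^3 - 17.858388*w^2 - 80.161152*w - 2.298126)/(18.821096*w^9 - 114.200184*w^8 + 146.28138*w^7 + 110.250932*w^6 + 90.549858*w^5 - 340.532022*w^4 - 424.482933*w^3 - 382.752777*w^2 - 155.994237*w - 47.045881)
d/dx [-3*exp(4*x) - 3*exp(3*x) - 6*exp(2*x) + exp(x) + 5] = (-12*exp(3*x) - 9*exp(2*x) - 12*exp(x) + 1)*exp(x)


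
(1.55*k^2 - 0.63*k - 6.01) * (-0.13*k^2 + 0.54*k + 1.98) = -0.2015*k^4 + 0.9189*k^3 + 3.5101*k^2 - 4.4928*k - 11.8998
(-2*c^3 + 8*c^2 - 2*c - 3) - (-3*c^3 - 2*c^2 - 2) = c^3 + 10*c^2 - 2*c - 1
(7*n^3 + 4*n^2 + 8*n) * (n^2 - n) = 7*n^5 - 3*n^4 + 4*n^3 - 8*n^2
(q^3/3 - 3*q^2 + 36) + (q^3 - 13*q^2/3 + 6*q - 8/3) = 4*q^3/3 - 22*q^2/3 + 6*q + 100/3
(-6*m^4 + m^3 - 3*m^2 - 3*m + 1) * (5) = -30*m^4 + 5*m^3 - 15*m^2 - 15*m + 5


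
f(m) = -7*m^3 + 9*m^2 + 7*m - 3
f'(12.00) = -2801.00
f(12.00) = -10719.00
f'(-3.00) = -236.00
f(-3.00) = 246.00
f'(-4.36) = -470.68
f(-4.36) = 717.74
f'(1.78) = -27.50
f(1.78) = -1.50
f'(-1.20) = -44.84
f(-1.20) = 13.66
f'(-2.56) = -176.71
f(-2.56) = 155.50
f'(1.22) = -2.30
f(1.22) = 6.22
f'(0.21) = 9.85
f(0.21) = -1.20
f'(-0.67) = -14.49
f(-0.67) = -1.54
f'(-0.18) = 3.08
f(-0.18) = -3.93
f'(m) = -21*m^2 + 18*m + 7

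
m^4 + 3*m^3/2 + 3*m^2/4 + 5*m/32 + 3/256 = (m + 1/4)^3*(m + 3/4)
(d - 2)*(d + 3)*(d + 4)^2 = d^4 + 9*d^3 + 18*d^2 - 32*d - 96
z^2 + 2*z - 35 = (z - 5)*(z + 7)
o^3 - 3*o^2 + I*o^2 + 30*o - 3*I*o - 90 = (o - 3)*(o - 5*I)*(o + 6*I)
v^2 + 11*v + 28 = (v + 4)*(v + 7)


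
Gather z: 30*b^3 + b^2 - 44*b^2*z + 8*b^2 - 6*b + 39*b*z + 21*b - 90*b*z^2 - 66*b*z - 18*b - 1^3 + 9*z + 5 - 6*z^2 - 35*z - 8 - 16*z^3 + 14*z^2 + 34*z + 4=30*b^3 + 9*b^2 - 3*b - 16*z^3 + z^2*(8 - 90*b) + z*(-44*b^2 - 27*b + 8)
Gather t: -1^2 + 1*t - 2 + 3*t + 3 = 4*t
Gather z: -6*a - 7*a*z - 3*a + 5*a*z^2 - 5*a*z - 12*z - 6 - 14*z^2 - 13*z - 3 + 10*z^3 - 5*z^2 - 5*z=-9*a + 10*z^3 + z^2*(5*a - 19) + z*(-12*a - 30) - 9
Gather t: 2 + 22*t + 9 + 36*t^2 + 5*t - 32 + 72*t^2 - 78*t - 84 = 108*t^2 - 51*t - 105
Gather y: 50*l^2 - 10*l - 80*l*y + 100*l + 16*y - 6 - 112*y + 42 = 50*l^2 + 90*l + y*(-80*l - 96) + 36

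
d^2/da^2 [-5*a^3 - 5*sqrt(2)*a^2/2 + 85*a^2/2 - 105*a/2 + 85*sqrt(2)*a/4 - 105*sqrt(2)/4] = -30*a - 5*sqrt(2) + 85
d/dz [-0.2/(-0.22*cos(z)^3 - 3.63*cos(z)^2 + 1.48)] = (0.132*cos(z) + 1.452)*sin(z)*cos(z)/(0.22*cos(z)^3 + 3.63*cos(z)^2 - 1.48)^2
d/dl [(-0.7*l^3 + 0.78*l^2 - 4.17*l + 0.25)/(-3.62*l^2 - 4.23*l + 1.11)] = (2.534*l^4 + 5.922*l^3 - 20.7258*l^2 + 3.5416*l - 3.5712)/(13.1044*l^4 + 30.6252*l^3 + 9.8565*l^2 - 9.3906*l + 1.2321)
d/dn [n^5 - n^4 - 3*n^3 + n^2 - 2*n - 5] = 5*n^4 - 4*n^3 - 9*n^2 + 2*n - 2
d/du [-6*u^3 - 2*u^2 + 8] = 2*u*(-9*u - 2)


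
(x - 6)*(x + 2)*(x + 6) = x^3 + 2*x^2 - 36*x - 72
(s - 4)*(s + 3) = s^2 - s - 12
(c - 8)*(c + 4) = c^2 - 4*c - 32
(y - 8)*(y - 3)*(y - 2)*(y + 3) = y^4 - 10*y^3 + 7*y^2 + 90*y - 144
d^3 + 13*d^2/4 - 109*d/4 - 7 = (d - 4)*(d + 1/4)*(d + 7)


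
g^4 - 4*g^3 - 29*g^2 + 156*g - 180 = (g - 5)*(g - 3)*(g - 2)*(g + 6)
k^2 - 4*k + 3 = (k - 3)*(k - 1)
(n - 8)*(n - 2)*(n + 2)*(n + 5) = n^4 - 3*n^3 - 44*n^2 + 12*n + 160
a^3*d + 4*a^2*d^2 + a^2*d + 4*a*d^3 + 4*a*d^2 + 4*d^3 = (a + 2*d)^2*(a*d + d)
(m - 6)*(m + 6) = m^2 - 36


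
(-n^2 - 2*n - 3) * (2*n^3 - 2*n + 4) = -2*n^5 - 4*n^4 - 4*n^3 - 2*n - 12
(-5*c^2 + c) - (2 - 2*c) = -5*c^2 + 3*c - 2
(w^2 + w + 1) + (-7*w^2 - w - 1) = -6*w^2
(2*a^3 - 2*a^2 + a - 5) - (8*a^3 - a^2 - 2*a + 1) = -6*a^3 - a^2 + 3*a - 6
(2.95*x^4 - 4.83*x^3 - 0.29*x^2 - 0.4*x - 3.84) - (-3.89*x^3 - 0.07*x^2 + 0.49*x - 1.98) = 2.95*x^4 - 0.94*x^3 - 0.22*x^2 - 0.89*x - 1.86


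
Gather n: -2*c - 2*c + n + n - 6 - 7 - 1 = -4*c + 2*n - 14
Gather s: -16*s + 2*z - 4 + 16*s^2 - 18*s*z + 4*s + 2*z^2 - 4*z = 16*s^2 + s*(-18*z - 12) + 2*z^2 - 2*z - 4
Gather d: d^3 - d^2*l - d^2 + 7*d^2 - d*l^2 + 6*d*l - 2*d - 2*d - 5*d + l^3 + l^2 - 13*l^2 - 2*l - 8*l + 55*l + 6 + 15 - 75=d^3 + d^2*(6 - l) + d*(-l^2 + 6*l - 9) + l^3 - 12*l^2 + 45*l - 54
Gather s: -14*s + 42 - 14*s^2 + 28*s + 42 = -14*s^2 + 14*s + 84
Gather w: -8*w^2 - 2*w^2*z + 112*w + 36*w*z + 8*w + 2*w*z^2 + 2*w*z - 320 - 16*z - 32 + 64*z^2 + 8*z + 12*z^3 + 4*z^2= w^2*(-2*z - 8) + w*(2*z^2 + 38*z + 120) + 12*z^3 + 68*z^2 - 8*z - 352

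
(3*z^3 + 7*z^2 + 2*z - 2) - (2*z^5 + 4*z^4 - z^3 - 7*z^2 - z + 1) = -2*z^5 - 4*z^4 + 4*z^3 + 14*z^2 + 3*z - 3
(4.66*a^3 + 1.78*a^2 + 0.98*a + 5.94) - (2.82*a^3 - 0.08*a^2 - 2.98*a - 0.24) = 1.84*a^3 + 1.86*a^2 + 3.96*a + 6.18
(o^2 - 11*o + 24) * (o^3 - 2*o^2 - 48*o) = o^5 - 13*o^4 - 2*o^3 + 480*o^2 - 1152*o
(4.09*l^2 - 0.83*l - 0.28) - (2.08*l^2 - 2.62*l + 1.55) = 2.01*l^2 + 1.79*l - 1.83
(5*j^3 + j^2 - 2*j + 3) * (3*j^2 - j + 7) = 15*j^5 - 2*j^4 + 28*j^3 + 18*j^2 - 17*j + 21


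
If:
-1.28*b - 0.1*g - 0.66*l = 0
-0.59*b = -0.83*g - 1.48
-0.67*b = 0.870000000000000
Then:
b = -1.30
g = -2.71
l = 2.93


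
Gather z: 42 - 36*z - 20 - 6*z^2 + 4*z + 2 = -6*z^2 - 32*z + 24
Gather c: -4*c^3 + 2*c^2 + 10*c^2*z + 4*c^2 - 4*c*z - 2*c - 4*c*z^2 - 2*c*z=-4*c^3 + c^2*(10*z + 6) + c*(-4*z^2 - 6*z - 2)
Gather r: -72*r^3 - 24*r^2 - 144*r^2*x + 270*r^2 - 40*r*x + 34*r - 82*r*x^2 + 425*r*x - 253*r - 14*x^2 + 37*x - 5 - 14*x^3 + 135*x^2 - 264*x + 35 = -72*r^3 + r^2*(246 - 144*x) + r*(-82*x^2 + 385*x - 219) - 14*x^3 + 121*x^2 - 227*x + 30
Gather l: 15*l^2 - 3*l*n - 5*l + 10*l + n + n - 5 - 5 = 15*l^2 + l*(5 - 3*n) + 2*n - 10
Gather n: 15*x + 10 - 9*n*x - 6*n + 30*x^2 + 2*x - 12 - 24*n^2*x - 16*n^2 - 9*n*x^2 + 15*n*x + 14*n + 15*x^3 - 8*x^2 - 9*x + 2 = n^2*(-24*x - 16) + n*(-9*x^2 + 6*x + 8) + 15*x^3 + 22*x^2 + 8*x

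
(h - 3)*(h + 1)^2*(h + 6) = h^4 + 5*h^3 - 11*h^2 - 33*h - 18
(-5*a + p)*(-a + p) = 5*a^2 - 6*a*p + p^2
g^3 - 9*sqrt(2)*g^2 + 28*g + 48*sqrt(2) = (g - 6*sqrt(2))*(g - 4*sqrt(2))*(g + sqrt(2))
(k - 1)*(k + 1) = k^2 - 1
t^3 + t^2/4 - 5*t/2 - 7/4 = (t - 7/4)*(t + 1)^2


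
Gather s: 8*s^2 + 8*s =8*s^2 + 8*s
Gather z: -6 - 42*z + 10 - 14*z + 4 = 8 - 56*z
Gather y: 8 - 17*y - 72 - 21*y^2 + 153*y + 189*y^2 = 168*y^2 + 136*y - 64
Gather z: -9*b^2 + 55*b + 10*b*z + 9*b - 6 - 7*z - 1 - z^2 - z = -9*b^2 + 64*b - z^2 + z*(10*b - 8) - 7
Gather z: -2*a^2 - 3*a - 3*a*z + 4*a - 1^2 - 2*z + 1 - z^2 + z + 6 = -2*a^2 + a - z^2 + z*(-3*a - 1) + 6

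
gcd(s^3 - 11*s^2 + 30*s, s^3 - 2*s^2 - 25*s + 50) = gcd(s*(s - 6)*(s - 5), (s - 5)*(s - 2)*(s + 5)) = s - 5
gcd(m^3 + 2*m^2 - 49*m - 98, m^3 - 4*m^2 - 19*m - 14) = m^2 - 5*m - 14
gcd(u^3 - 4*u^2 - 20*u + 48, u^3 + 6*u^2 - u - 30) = u - 2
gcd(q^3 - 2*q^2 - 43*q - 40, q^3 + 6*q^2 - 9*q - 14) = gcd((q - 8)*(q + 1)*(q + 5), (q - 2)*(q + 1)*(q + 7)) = q + 1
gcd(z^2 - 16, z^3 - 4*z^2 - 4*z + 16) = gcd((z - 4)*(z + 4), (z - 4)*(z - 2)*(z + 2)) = z - 4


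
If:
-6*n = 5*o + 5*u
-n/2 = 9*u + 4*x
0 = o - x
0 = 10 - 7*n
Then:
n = 10/7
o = -103/35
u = 43/35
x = -103/35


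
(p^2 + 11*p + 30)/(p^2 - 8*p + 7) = (p^2 + 11*p + 30)/(p^2 - 8*p + 7)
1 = 1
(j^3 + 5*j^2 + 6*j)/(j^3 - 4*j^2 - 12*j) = (j + 3)/(j - 6)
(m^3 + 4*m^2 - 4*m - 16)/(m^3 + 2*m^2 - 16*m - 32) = (m - 2)/(m - 4)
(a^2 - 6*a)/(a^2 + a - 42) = a/(a + 7)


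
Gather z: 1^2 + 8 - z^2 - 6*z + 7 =-z^2 - 6*z + 16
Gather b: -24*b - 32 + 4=-24*b - 28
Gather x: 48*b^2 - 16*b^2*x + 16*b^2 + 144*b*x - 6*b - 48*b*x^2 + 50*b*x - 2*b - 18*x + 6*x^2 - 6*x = 64*b^2 - 8*b + x^2*(6 - 48*b) + x*(-16*b^2 + 194*b - 24)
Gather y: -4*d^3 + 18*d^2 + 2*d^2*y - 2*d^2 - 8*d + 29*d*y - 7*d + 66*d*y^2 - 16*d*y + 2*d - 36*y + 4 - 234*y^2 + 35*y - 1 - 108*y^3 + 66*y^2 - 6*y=-4*d^3 + 16*d^2 - 13*d - 108*y^3 + y^2*(66*d - 168) + y*(2*d^2 + 13*d - 7) + 3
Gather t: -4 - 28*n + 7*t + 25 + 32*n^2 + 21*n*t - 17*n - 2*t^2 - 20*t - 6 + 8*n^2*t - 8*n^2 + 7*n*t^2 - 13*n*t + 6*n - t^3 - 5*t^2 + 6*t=24*n^2 - 39*n - t^3 + t^2*(7*n - 7) + t*(8*n^2 + 8*n - 7) + 15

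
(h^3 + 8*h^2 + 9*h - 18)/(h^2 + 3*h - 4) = (h^2 + 9*h + 18)/(h + 4)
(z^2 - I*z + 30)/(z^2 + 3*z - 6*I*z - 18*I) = (z + 5*I)/(z + 3)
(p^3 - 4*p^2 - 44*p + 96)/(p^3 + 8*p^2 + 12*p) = (p^2 - 10*p + 16)/(p*(p + 2))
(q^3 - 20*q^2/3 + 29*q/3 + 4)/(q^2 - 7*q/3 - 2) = (3*q^2 - 11*q - 4)/(3*q + 2)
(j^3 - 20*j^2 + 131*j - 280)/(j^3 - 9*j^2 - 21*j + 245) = (j^2 - 13*j + 40)/(j^2 - 2*j - 35)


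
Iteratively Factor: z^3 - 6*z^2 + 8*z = (z)*(z^2 - 6*z + 8) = z*(z - 2)*(z - 4)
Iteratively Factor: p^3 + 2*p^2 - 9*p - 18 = (p + 3)*(p^2 - p - 6) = (p + 2)*(p + 3)*(p - 3)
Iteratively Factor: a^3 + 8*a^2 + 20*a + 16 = (a + 4)*(a^2 + 4*a + 4) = (a + 2)*(a + 4)*(a + 2)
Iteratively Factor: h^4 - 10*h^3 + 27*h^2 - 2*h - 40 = (h + 1)*(h^3 - 11*h^2 + 38*h - 40) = (h - 4)*(h + 1)*(h^2 - 7*h + 10) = (h - 5)*(h - 4)*(h + 1)*(h - 2)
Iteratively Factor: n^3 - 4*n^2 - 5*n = (n + 1)*(n^2 - 5*n) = (n - 5)*(n + 1)*(n)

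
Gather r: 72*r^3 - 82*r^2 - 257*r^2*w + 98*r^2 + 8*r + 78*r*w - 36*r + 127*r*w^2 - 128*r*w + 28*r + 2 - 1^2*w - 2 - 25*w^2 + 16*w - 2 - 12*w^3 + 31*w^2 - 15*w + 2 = 72*r^3 + r^2*(16 - 257*w) + r*(127*w^2 - 50*w) - 12*w^3 + 6*w^2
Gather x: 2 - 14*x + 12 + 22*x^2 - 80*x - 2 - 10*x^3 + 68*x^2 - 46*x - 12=-10*x^3 + 90*x^2 - 140*x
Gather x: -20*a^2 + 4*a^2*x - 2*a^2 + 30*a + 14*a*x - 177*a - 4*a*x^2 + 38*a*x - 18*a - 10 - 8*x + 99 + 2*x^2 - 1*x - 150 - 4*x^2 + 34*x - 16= -22*a^2 - 165*a + x^2*(-4*a - 2) + x*(4*a^2 + 52*a + 25) - 77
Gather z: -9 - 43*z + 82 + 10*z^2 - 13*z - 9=10*z^2 - 56*z + 64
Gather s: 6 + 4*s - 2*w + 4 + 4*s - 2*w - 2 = 8*s - 4*w + 8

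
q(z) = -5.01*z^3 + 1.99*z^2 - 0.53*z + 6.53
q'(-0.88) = -15.67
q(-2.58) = 107.18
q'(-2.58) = -110.84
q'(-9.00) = -1253.78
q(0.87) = 4.28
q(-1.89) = 48.46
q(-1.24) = 19.80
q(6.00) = -1007.17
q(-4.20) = 415.04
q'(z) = -15.03*z^2 + 3.98*z - 0.53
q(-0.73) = 9.93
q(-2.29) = 78.34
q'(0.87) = -8.44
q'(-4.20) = -282.38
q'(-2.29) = -88.46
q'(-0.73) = -11.44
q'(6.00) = -517.73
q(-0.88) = 11.95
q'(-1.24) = -28.58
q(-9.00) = 3824.78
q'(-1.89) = -61.74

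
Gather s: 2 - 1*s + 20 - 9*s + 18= 40 - 10*s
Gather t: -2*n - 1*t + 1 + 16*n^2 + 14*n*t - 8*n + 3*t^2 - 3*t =16*n^2 - 10*n + 3*t^2 + t*(14*n - 4) + 1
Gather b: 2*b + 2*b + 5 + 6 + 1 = 4*b + 12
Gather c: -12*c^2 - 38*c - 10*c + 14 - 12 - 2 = -12*c^2 - 48*c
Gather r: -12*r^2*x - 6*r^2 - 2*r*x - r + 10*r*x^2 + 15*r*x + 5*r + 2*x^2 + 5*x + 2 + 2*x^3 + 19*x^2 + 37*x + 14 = r^2*(-12*x - 6) + r*(10*x^2 + 13*x + 4) + 2*x^3 + 21*x^2 + 42*x + 16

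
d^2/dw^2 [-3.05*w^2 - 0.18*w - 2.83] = -6.10000000000000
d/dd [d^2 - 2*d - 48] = 2*d - 2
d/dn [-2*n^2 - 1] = -4*n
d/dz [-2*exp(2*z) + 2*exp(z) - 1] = (2 - 4*exp(z))*exp(z)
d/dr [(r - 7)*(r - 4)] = 2*r - 11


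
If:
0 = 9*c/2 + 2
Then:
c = -4/9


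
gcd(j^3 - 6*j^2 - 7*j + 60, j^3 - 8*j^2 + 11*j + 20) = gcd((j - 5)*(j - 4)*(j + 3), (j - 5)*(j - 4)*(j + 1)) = j^2 - 9*j + 20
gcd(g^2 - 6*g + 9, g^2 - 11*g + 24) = g - 3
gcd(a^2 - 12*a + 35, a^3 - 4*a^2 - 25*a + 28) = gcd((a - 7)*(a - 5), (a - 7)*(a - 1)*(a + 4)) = a - 7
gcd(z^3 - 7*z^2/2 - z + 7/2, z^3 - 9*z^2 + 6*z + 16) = z + 1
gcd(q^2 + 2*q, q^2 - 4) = q + 2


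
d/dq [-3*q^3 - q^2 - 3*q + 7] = -9*q^2 - 2*q - 3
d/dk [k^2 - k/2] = 2*k - 1/2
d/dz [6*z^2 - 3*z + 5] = 12*z - 3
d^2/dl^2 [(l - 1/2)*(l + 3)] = 2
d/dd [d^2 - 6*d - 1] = 2*d - 6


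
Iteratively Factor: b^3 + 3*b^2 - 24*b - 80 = (b + 4)*(b^2 - b - 20) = (b - 5)*(b + 4)*(b + 4)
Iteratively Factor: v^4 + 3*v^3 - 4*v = (v + 2)*(v^3 + v^2 - 2*v) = v*(v + 2)*(v^2 + v - 2) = v*(v + 2)^2*(v - 1)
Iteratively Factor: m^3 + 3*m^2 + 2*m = (m)*(m^2 + 3*m + 2) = m*(m + 2)*(m + 1)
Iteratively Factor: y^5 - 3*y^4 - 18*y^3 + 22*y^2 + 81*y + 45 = (y + 3)*(y^4 - 6*y^3 + 22*y + 15) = (y - 5)*(y + 3)*(y^3 - y^2 - 5*y - 3) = (y - 5)*(y + 1)*(y + 3)*(y^2 - 2*y - 3) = (y - 5)*(y + 1)^2*(y + 3)*(y - 3)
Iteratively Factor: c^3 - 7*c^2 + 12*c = (c - 4)*(c^2 - 3*c) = c*(c - 4)*(c - 3)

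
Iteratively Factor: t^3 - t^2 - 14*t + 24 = (t - 2)*(t^2 + t - 12) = (t - 2)*(t + 4)*(t - 3)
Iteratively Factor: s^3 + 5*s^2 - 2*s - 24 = (s - 2)*(s^2 + 7*s + 12) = (s - 2)*(s + 3)*(s + 4)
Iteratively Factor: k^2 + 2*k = (k + 2)*(k)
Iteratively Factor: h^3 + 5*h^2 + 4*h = (h + 1)*(h^2 + 4*h) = h*(h + 1)*(h + 4)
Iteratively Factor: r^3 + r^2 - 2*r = (r - 1)*(r^2 + 2*r) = r*(r - 1)*(r + 2)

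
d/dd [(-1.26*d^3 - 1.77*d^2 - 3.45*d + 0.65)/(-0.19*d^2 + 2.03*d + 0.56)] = (0.2394*d^4 - 5.1156*d^3 - 6.3654*d^2 - 1.7354*d - 3.2515)/(0.0361*d^4 - 0.7714*d^3 + 3.9081*d^2 + 2.2736*d + 0.3136)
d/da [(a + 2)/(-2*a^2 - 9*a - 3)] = (-2*a^2 - 9*a + (a + 2)*(4*a + 9) - 3)/(2*a^2 + 9*a + 3)^2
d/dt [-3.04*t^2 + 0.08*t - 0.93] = 0.08 - 6.08*t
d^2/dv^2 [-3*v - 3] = 0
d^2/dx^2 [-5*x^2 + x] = -10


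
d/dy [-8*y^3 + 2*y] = 2 - 24*y^2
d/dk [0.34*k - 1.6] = 0.340000000000000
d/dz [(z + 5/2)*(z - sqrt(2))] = 2*z - sqrt(2) + 5/2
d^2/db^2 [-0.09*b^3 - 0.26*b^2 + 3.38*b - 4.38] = -0.54*b - 0.52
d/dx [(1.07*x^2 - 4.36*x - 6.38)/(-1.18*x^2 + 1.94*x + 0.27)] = (-3.069*x^2 - 14.479*x + 11.2)/(1.3924*x^4 - 4.5784*x^3 + 3.1264*x^2 + 1.0476*x + 0.0729)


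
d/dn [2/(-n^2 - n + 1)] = 2*(2*n + 1)/(n^2 + n - 1)^2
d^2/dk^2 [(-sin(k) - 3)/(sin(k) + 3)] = 0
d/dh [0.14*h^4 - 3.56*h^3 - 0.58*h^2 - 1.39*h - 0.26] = 0.56*h^3 - 10.68*h^2 - 1.16*h - 1.39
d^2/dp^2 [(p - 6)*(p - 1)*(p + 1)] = 6*p - 12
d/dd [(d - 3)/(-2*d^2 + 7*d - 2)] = (-2*d^2 + 7*d + (d - 3)*(4*d - 7) - 2)/(2*d^2 - 7*d + 2)^2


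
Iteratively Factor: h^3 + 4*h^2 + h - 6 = (h + 2)*(h^2 + 2*h - 3) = (h - 1)*(h + 2)*(h + 3)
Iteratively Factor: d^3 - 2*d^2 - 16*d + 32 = (d - 4)*(d^2 + 2*d - 8) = (d - 4)*(d + 4)*(d - 2)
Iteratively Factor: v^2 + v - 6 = (v + 3)*(v - 2)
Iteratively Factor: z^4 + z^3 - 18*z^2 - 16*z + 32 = (z - 1)*(z^3 + 2*z^2 - 16*z - 32) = (z - 1)*(z + 4)*(z^2 - 2*z - 8) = (z - 1)*(z + 2)*(z + 4)*(z - 4)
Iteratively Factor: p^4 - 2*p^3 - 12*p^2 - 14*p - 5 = (p + 1)*(p^3 - 3*p^2 - 9*p - 5) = (p + 1)^2*(p^2 - 4*p - 5) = (p - 5)*(p + 1)^2*(p + 1)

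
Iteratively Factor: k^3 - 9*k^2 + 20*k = (k)*(k^2 - 9*k + 20) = k*(k - 4)*(k - 5)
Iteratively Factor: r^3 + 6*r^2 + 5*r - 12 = (r + 3)*(r^2 + 3*r - 4) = (r + 3)*(r + 4)*(r - 1)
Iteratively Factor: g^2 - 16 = (g - 4)*(g + 4)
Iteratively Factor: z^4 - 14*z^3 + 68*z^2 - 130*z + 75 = (z - 1)*(z^3 - 13*z^2 + 55*z - 75) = (z - 5)*(z - 1)*(z^2 - 8*z + 15) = (z - 5)*(z - 3)*(z - 1)*(z - 5)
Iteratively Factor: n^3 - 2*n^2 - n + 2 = (n - 2)*(n^2 - 1) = (n - 2)*(n + 1)*(n - 1)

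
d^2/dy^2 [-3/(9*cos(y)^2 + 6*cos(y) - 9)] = (72*sin(y)^4 - 116*sin(y)^2 - 33*cos(y) + 9*cos(3*y) - 8)/(2*(-3*sin(y)^2 + 2*cos(y))^3)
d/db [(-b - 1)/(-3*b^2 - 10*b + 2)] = (3*b^2 + 10*b - 2*(b + 1)*(3*b + 5) - 2)/(3*b^2 + 10*b - 2)^2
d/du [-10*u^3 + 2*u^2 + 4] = 2*u*(2 - 15*u)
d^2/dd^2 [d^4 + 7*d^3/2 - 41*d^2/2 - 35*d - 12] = 12*d^2 + 21*d - 41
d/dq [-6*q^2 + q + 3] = 1 - 12*q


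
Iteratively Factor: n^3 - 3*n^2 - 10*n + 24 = (n + 3)*(n^2 - 6*n + 8) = (n - 4)*(n + 3)*(n - 2)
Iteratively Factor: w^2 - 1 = (w - 1)*(w + 1)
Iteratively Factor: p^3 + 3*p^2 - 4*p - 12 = (p + 2)*(p^2 + p - 6) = (p + 2)*(p + 3)*(p - 2)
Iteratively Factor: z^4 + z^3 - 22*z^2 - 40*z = (z + 2)*(z^3 - z^2 - 20*z) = (z - 5)*(z + 2)*(z^2 + 4*z) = z*(z - 5)*(z + 2)*(z + 4)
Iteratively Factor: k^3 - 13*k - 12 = (k - 4)*(k^2 + 4*k + 3) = (k - 4)*(k + 1)*(k + 3)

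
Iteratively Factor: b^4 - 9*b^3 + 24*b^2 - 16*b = (b - 4)*(b^3 - 5*b^2 + 4*b) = (b - 4)*(b - 1)*(b^2 - 4*b) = b*(b - 4)*(b - 1)*(b - 4)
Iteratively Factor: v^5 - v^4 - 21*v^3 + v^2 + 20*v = (v + 4)*(v^4 - 5*v^3 - v^2 + 5*v) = v*(v + 4)*(v^3 - 5*v^2 - v + 5) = v*(v + 1)*(v + 4)*(v^2 - 6*v + 5) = v*(v - 5)*(v + 1)*(v + 4)*(v - 1)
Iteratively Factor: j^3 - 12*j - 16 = (j + 2)*(j^2 - 2*j - 8) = (j - 4)*(j + 2)*(j + 2)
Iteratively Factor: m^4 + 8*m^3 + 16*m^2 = (m + 4)*(m^3 + 4*m^2) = m*(m + 4)*(m^2 + 4*m) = m^2*(m + 4)*(m + 4)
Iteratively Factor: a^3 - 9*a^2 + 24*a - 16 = (a - 4)*(a^2 - 5*a + 4) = (a - 4)*(a - 1)*(a - 4)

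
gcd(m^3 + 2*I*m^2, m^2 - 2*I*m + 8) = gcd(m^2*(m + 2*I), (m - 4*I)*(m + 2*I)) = m + 2*I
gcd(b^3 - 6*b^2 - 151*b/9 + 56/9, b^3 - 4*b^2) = 1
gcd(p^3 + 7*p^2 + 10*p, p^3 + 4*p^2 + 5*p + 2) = p + 2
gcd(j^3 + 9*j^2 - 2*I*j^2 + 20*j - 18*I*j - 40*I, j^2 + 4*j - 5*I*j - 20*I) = j + 4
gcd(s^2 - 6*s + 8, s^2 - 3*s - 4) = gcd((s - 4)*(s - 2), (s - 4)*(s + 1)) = s - 4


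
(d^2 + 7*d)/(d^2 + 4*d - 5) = d*(d + 7)/(d^2 + 4*d - 5)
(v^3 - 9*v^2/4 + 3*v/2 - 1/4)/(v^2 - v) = v - 5/4 + 1/(4*v)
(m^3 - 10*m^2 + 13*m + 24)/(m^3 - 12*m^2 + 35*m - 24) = (m + 1)/(m - 1)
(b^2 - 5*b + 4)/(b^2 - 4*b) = (b - 1)/b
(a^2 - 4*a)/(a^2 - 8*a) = (a - 4)/(a - 8)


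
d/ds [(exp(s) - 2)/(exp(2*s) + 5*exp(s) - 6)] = (-(exp(s) - 2)*(2*exp(s) + 5) + exp(2*s) + 5*exp(s) - 6)*exp(s)/(exp(2*s) + 5*exp(s) - 6)^2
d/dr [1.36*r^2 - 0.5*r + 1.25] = 2.72*r - 0.5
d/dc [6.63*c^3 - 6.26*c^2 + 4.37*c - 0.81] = 19.89*c^2 - 12.52*c + 4.37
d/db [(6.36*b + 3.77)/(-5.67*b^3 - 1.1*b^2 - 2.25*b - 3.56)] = (72.1224*b^3 + 71.1237*b^2 + 8.294*b - 14.1591)/(32.1489*b^6 + 12.474*b^5 + 26.725*b^4 + 45.3204*b^3 + 12.8945*b^2 + 16.02*b + 12.6736)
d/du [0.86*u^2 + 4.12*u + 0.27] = 1.72*u + 4.12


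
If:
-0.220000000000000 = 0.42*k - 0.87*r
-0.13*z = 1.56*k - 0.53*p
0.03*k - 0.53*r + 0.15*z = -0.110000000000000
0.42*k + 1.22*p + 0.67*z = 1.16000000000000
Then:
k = 0.18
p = 0.65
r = 0.34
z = 0.44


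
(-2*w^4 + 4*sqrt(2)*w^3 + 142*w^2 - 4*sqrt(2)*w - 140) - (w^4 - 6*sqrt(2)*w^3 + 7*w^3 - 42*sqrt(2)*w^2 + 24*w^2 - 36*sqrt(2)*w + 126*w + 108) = -3*w^4 - 7*w^3 + 10*sqrt(2)*w^3 + 42*sqrt(2)*w^2 + 118*w^2 - 126*w + 32*sqrt(2)*w - 248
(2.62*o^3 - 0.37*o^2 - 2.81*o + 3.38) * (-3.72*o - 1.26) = -9.7464*o^4 - 1.9248*o^3 + 10.9194*o^2 - 9.033*o - 4.2588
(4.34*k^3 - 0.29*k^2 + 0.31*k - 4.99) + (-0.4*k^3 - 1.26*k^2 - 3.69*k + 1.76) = 3.94*k^3 - 1.55*k^2 - 3.38*k - 3.23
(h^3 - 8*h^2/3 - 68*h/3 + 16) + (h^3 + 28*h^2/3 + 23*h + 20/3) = 2*h^3 + 20*h^2/3 + h/3 + 68/3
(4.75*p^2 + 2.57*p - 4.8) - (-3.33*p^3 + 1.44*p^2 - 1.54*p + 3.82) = 3.33*p^3 + 3.31*p^2 + 4.11*p - 8.62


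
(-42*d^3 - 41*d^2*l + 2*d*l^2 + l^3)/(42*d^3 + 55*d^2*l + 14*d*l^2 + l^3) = (-6*d + l)/(6*d + l)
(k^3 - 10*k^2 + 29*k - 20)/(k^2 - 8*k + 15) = (k^2 - 5*k + 4)/(k - 3)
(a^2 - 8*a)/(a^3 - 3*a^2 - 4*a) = (8 - a)/(-a^2 + 3*a + 4)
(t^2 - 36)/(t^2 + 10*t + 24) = (t - 6)/(t + 4)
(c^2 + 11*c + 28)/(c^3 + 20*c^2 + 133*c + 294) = (c + 4)/(c^2 + 13*c + 42)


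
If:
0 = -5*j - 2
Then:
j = -2/5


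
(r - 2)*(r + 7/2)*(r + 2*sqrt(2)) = r^3 + 3*r^2/2 + 2*sqrt(2)*r^2 - 7*r + 3*sqrt(2)*r - 14*sqrt(2)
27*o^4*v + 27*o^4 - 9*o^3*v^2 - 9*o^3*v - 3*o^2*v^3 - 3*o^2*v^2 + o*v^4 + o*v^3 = (-3*o + v)^2*(3*o + v)*(o*v + o)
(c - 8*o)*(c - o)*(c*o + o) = c^3*o - 9*c^2*o^2 + c^2*o + 8*c*o^3 - 9*c*o^2 + 8*o^3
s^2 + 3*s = s*(s + 3)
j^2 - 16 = (j - 4)*(j + 4)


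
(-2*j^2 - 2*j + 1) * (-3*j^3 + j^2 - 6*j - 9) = 6*j^5 + 4*j^4 + 7*j^3 + 31*j^2 + 12*j - 9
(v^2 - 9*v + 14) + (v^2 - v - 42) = 2*v^2 - 10*v - 28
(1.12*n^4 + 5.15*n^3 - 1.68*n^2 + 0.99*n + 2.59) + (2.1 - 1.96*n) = 1.12*n^4 + 5.15*n^3 - 1.68*n^2 - 0.97*n + 4.69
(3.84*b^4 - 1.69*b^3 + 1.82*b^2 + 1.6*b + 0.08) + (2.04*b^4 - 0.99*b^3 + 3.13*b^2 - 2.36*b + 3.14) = 5.88*b^4 - 2.68*b^3 + 4.95*b^2 - 0.76*b + 3.22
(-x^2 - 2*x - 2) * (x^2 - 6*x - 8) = -x^4 + 4*x^3 + 18*x^2 + 28*x + 16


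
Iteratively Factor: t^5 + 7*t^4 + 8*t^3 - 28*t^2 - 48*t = (t)*(t^4 + 7*t^3 + 8*t^2 - 28*t - 48) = t*(t + 3)*(t^3 + 4*t^2 - 4*t - 16) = t*(t + 2)*(t + 3)*(t^2 + 2*t - 8) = t*(t - 2)*(t + 2)*(t + 3)*(t + 4)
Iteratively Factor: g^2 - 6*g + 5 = (g - 5)*(g - 1)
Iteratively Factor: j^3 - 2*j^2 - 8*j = (j - 4)*(j^2 + 2*j) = j*(j - 4)*(j + 2)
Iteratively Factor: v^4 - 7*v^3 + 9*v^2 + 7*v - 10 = (v - 1)*(v^3 - 6*v^2 + 3*v + 10) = (v - 5)*(v - 1)*(v^2 - v - 2) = (v - 5)*(v - 2)*(v - 1)*(v + 1)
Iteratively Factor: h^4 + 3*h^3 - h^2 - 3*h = (h + 1)*(h^3 + 2*h^2 - 3*h) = (h + 1)*(h + 3)*(h^2 - h) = (h - 1)*(h + 1)*(h + 3)*(h)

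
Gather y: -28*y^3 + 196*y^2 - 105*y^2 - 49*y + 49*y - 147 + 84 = -28*y^3 + 91*y^2 - 63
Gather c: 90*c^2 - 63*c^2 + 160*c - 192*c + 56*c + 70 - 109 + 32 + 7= 27*c^2 + 24*c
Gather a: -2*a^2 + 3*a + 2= -2*a^2 + 3*a + 2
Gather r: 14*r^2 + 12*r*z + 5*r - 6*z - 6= 14*r^2 + r*(12*z + 5) - 6*z - 6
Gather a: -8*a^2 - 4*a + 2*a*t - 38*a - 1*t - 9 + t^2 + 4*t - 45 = -8*a^2 + a*(2*t - 42) + t^2 + 3*t - 54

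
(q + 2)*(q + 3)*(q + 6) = q^3 + 11*q^2 + 36*q + 36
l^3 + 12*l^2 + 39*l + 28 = (l + 1)*(l + 4)*(l + 7)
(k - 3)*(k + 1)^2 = k^3 - k^2 - 5*k - 3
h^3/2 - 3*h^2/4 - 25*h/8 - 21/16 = (h/2 + 1/4)*(h - 7/2)*(h + 3/2)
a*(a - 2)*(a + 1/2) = a^3 - 3*a^2/2 - a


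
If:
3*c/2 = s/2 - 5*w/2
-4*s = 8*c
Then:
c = -w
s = 2*w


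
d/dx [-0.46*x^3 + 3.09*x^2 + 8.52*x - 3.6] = -1.38*x^2 + 6.18*x + 8.52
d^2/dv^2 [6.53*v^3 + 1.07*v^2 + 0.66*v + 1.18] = 39.18*v + 2.14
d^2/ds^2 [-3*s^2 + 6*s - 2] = -6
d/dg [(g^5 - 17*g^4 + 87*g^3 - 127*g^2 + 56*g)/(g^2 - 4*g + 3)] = (3*g^4 - 44*g^3 + 215*g^2 - 426*g + 168)/(g^2 - 6*g + 9)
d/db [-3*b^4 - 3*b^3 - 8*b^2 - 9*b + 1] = -12*b^3 - 9*b^2 - 16*b - 9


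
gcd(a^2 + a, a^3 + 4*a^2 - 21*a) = a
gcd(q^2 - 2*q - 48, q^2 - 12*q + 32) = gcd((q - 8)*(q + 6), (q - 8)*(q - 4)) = q - 8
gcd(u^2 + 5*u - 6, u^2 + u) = 1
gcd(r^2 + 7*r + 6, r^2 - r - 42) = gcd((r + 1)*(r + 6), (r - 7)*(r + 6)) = r + 6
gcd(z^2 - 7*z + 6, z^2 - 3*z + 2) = z - 1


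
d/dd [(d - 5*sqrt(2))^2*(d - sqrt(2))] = 3*d^2 - 22*sqrt(2)*d + 70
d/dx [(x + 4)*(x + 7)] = 2*x + 11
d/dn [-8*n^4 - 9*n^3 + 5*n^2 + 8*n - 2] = -32*n^3 - 27*n^2 + 10*n + 8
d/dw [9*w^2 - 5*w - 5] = 18*w - 5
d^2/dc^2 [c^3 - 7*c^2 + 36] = 6*c - 14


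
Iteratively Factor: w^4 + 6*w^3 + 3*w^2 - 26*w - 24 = (w - 2)*(w^3 + 8*w^2 + 19*w + 12) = (w - 2)*(w + 4)*(w^2 + 4*w + 3) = (w - 2)*(w + 1)*(w + 4)*(w + 3)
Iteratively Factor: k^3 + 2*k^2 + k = (k + 1)*(k^2 + k) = k*(k + 1)*(k + 1)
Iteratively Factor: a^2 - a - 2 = (a + 1)*(a - 2)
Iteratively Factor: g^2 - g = (g)*(g - 1)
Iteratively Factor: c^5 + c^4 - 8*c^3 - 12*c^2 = (c + 2)*(c^4 - c^3 - 6*c^2) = (c - 3)*(c + 2)*(c^3 + 2*c^2) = c*(c - 3)*(c + 2)*(c^2 + 2*c) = c*(c - 3)*(c + 2)^2*(c)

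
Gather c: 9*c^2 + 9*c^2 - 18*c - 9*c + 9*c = 18*c^2 - 18*c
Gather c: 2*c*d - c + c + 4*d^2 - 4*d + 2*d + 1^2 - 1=2*c*d + 4*d^2 - 2*d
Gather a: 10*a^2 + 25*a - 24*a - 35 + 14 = 10*a^2 + a - 21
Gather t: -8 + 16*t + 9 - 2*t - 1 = 14*t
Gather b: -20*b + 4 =4 - 20*b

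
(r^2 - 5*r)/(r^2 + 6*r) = (r - 5)/(r + 6)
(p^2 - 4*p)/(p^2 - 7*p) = (p - 4)/(p - 7)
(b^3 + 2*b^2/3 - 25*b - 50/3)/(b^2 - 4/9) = 3*(b^2 - 25)/(3*b - 2)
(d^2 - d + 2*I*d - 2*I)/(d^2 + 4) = (d - 1)/(d - 2*I)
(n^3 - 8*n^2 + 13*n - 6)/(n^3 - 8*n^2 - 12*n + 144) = (n^2 - 2*n + 1)/(n^2 - 2*n - 24)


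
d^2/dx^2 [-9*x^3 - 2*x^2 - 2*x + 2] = -54*x - 4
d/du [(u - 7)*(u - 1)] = 2*u - 8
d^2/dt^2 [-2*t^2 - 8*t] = -4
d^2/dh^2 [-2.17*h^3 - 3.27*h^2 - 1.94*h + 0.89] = -13.02*h - 6.54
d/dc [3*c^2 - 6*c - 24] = 6*c - 6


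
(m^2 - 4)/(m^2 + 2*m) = (m - 2)/m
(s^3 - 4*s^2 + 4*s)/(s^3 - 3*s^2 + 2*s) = (s - 2)/(s - 1)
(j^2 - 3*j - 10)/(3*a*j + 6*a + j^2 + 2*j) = (j - 5)/(3*a + j)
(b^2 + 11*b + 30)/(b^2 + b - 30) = (b + 5)/(b - 5)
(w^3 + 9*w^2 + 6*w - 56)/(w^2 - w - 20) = (w^2 + 5*w - 14)/(w - 5)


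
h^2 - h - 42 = (h - 7)*(h + 6)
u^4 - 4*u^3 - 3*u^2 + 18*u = u*(u - 3)^2*(u + 2)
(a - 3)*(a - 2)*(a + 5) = a^3 - 19*a + 30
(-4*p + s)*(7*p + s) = -28*p^2 + 3*p*s + s^2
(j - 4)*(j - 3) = j^2 - 7*j + 12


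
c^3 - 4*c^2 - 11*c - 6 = (c - 6)*(c + 1)^2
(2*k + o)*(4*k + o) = 8*k^2 + 6*k*o + o^2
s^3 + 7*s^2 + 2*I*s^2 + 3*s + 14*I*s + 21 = (s + 7)*(s - I)*(s + 3*I)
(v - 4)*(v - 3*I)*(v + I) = v^3 - 4*v^2 - 2*I*v^2 + 3*v + 8*I*v - 12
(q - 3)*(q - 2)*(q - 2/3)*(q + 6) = q^4 + q^3/3 - 74*q^2/3 + 52*q - 24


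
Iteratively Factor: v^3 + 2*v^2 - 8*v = (v + 4)*(v^2 - 2*v) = v*(v + 4)*(v - 2)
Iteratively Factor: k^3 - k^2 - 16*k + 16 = (k - 4)*(k^2 + 3*k - 4) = (k - 4)*(k + 4)*(k - 1)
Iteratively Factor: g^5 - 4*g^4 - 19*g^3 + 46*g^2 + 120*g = (g - 4)*(g^4 - 19*g^2 - 30*g) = (g - 5)*(g - 4)*(g^3 + 5*g^2 + 6*g) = (g - 5)*(g - 4)*(g + 3)*(g^2 + 2*g) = (g - 5)*(g - 4)*(g + 2)*(g + 3)*(g)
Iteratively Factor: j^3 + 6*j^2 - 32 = (j + 4)*(j^2 + 2*j - 8) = (j + 4)^2*(j - 2)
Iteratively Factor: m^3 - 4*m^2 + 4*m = (m)*(m^2 - 4*m + 4) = m*(m - 2)*(m - 2)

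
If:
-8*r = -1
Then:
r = 1/8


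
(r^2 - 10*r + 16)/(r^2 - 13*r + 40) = (r - 2)/(r - 5)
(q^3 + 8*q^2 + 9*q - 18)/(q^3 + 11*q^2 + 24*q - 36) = (q + 3)/(q + 6)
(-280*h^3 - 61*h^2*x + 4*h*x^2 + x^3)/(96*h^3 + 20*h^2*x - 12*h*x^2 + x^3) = (35*h^2 + 12*h*x + x^2)/(-12*h^2 - 4*h*x + x^2)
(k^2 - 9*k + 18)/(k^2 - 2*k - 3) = (k - 6)/(k + 1)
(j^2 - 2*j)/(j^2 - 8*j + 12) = j/(j - 6)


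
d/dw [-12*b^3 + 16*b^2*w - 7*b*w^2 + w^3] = 16*b^2 - 14*b*w + 3*w^2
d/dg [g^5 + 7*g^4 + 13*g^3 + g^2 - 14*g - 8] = 5*g^4 + 28*g^3 + 39*g^2 + 2*g - 14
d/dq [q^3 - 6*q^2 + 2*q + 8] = 3*q^2 - 12*q + 2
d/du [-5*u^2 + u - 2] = 1 - 10*u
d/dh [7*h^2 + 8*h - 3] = 14*h + 8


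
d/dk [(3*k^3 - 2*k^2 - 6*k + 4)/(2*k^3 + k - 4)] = 2*(2*k^4 + 15*k^3 - 31*k^2 + 8*k + 10)/(4*k^6 + 4*k^4 - 16*k^3 + k^2 - 8*k + 16)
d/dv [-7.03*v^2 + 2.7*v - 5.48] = 2.7 - 14.06*v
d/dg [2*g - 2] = 2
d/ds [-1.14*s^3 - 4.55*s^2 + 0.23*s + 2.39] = -3.42*s^2 - 9.1*s + 0.23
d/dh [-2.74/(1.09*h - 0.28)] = 2.9866/(1.09*h - 0.28)^2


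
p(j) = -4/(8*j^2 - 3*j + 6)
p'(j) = -4*(3 - 16*j)/(8*j^2 - 3*j + 6)^2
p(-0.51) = -0.42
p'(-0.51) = -0.48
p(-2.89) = -0.05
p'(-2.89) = -0.03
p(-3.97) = -0.03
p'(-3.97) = -0.01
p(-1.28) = -0.17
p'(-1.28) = -0.18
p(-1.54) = -0.14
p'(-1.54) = -0.13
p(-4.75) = -0.02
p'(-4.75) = -0.01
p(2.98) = -0.06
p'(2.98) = 0.04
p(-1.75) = -0.11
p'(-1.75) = -0.10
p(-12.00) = 0.00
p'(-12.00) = 0.00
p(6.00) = -0.01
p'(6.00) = 0.00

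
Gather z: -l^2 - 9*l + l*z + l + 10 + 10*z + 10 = -l^2 - 8*l + z*(l + 10) + 20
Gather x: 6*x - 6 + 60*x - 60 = 66*x - 66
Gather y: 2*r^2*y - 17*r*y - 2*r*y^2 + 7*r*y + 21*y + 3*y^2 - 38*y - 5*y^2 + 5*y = y^2*(-2*r - 2) + y*(2*r^2 - 10*r - 12)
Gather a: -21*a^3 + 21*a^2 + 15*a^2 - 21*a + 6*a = -21*a^3 + 36*a^2 - 15*a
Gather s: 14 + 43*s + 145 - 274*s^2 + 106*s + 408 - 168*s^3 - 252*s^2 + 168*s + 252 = -168*s^3 - 526*s^2 + 317*s + 819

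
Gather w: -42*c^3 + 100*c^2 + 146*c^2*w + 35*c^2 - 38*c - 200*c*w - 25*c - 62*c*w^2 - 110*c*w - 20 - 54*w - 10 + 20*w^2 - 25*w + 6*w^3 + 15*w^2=-42*c^3 + 135*c^2 - 63*c + 6*w^3 + w^2*(35 - 62*c) + w*(146*c^2 - 310*c - 79) - 30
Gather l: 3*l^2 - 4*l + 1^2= 3*l^2 - 4*l + 1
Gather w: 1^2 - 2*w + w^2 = w^2 - 2*w + 1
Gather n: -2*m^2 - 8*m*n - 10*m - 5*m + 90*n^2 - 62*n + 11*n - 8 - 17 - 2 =-2*m^2 - 15*m + 90*n^2 + n*(-8*m - 51) - 27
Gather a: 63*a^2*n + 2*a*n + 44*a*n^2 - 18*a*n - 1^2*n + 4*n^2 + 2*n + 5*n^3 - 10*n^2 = 63*a^2*n + a*(44*n^2 - 16*n) + 5*n^3 - 6*n^2 + n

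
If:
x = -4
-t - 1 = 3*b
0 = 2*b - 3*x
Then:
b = -6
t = 17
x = -4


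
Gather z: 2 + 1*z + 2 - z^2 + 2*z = -z^2 + 3*z + 4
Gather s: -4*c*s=-4*c*s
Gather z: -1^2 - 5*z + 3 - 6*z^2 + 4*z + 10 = -6*z^2 - z + 12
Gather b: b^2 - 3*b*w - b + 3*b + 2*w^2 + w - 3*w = b^2 + b*(2 - 3*w) + 2*w^2 - 2*w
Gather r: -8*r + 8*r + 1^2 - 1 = 0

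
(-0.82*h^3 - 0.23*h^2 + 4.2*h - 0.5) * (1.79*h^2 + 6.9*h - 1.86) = -1.4678*h^5 - 6.0697*h^4 + 7.4562*h^3 + 28.5128*h^2 - 11.262*h + 0.93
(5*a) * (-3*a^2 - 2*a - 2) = -15*a^3 - 10*a^2 - 10*a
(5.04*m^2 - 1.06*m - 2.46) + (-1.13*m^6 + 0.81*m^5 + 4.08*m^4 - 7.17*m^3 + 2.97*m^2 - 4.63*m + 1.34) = -1.13*m^6 + 0.81*m^5 + 4.08*m^4 - 7.17*m^3 + 8.01*m^2 - 5.69*m - 1.12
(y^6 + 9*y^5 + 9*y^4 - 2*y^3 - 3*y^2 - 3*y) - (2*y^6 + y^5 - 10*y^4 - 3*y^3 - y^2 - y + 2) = -y^6 + 8*y^5 + 19*y^4 + y^3 - 2*y^2 - 2*y - 2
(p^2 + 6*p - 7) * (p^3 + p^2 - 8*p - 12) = p^5 + 7*p^4 - 9*p^3 - 67*p^2 - 16*p + 84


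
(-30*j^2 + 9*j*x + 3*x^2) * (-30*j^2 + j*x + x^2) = 900*j^4 - 300*j^3*x - 111*j^2*x^2 + 12*j*x^3 + 3*x^4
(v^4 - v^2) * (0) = 0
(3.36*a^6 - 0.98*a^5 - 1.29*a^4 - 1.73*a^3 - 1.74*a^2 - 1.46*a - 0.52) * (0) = 0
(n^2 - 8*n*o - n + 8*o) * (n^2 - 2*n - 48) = n^4 - 8*n^3*o - 3*n^3 + 24*n^2*o - 46*n^2 + 368*n*o + 48*n - 384*o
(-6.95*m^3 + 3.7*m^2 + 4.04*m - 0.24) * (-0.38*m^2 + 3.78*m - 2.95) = 2.641*m^5 - 27.677*m^4 + 32.9533*m^3 + 4.4474*m^2 - 12.8252*m + 0.708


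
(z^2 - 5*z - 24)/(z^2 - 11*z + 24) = (z + 3)/(z - 3)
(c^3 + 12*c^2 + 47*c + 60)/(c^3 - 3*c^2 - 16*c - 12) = (c^3 + 12*c^2 + 47*c + 60)/(c^3 - 3*c^2 - 16*c - 12)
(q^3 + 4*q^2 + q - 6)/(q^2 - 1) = (q^2 + 5*q + 6)/(q + 1)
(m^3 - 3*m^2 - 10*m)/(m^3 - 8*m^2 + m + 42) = m*(m - 5)/(m^2 - 10*m + 21)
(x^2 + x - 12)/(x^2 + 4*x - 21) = (x + 4)/(x + 7)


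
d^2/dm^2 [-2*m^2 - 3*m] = -4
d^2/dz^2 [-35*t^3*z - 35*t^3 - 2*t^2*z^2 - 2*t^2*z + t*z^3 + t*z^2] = 2*t*(-2*t + 3*z + 1)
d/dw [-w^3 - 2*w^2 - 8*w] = -3*w^2 - 4*w - 8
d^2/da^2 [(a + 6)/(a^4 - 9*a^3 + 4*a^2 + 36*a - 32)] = 2*((a + 6)*(4*a^3 - 27*a^2 + 8*a + 36)^2 + (-4*a^3 + 27*a^2 - 8*a - (a + 6)*(6*a^2 - 27*a + 4) - 36)*(a^4 - 9*a^3 + 4*a^2 + 36*a - 32))/(a^4 - 9*a^3 + 4*a^2 + 36*a - 32)^3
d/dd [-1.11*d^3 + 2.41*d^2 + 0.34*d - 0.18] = -3.33*d^2 + 4.82*d + 0.34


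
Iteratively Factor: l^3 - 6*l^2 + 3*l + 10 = (l - 5)*(l^2 - l - 2) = (l - 5)*(l - 2)*(l + 1)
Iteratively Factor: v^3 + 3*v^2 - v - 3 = (v + 1)*(v^2 + 2*v - 3) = (v + 1)*(v + 3)*(v - 1)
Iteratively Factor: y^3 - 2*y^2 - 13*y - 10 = (y + 2)*(y^2 - 4*y - 5) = (y - 5)*(y + 2)*(y + 1)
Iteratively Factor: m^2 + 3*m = (m)*(m + 3)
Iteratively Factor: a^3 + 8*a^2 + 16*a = (a)*(a^2 + 8*a + 16) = a*(a + 4)*(a + 4)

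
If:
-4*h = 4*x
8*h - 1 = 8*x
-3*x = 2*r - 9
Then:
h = 1/16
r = 147/32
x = -1/16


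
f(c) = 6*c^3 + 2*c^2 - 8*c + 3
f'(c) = 18*c^2 + 4*c - 8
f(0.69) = 0.40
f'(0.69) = 3.33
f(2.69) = 112.74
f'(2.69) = 133.01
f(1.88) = 34.90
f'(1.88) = 63.14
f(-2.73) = -82.33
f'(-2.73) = 115.23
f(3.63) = 287.31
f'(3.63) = 243.70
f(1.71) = 25.17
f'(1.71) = 51.47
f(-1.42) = 1.21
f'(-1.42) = 22.62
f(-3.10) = -131.73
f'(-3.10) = 152.58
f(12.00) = 10563.00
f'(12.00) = 2632.00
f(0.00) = 3.00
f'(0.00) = -8.00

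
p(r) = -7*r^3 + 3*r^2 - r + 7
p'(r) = -21*r^2 + 6*r - 1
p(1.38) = -7.06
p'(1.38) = -32.71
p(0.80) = 4.54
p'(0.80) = -9.64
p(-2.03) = 79.95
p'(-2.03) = -99.72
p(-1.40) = 33.49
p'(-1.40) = -50.56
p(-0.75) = 12.39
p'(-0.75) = -17.31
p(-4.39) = 661.44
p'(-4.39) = -432.05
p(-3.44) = 330.89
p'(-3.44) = -270.15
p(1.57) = -14.26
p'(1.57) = -43.34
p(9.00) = -4862.00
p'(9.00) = -1648.00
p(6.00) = -1403.00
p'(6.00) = -721.00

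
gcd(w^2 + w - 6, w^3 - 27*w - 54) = w + 3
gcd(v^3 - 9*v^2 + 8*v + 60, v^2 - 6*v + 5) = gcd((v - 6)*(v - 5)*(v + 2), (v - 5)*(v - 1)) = v - 5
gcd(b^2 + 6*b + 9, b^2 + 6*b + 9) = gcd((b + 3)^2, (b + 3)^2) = b^2 + 6*b + 9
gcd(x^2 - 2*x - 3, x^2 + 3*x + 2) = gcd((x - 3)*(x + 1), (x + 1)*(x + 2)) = x + 1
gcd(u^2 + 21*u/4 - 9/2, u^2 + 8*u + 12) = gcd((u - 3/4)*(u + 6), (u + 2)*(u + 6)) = u + 6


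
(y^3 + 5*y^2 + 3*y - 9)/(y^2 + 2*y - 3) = y + 3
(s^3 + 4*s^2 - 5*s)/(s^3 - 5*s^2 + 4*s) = (s + 5)/(s - 4)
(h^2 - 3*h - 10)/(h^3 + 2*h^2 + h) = (h^2 - 3*h - 10)/(h*(h^2 + 2*h + 1))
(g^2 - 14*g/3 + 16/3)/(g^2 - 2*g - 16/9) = 3*(g - 2)/(3*g + 2)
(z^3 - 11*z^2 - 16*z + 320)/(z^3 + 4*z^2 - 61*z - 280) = (z - 8)/(z + 7)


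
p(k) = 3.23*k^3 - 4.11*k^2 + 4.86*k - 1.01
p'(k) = 9.69*k^2 - 8.22*k + 4.86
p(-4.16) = -324.89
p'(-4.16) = 206.75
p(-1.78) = -40.90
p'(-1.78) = 50.19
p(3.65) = 119.04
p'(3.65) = 103.95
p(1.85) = 14.37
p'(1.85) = 22.82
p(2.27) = 26.63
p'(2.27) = 36.13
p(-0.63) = -6.51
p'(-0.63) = 13.88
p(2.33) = 28.86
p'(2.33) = 38.31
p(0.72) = 1.56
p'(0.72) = 3.96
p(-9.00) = -2732.33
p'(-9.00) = 863.73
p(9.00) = 2064.49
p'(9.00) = 715.77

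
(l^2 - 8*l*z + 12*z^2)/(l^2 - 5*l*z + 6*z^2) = (-l + 6*z)/(-l + 3*z)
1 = 1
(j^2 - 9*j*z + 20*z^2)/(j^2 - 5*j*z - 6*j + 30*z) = (j - 4*z)/(j - 6)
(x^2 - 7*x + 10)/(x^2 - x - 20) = (x - 2)/(x + 4)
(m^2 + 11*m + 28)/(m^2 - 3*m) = (m^2 + 11*m + 28)/(m*(m - 3))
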